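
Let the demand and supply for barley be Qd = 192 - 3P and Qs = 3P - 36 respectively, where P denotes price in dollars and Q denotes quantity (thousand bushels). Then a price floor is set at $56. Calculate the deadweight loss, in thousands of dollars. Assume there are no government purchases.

Equilibrium: 192 - 3P = 3P - 36, so 228 = 6P and P* = 38, Q* = 78.
Because the floor (56) lies above the market-clearing price, it is binding.
At P = 56: Qd = 192 - 3·56 = 24 and Qs = 3·56 - 36 = 132.
Quantity traded falls to 24. At Q = 24 the demand price is (192 - 24)/3 = 56 and the supply price is (36 + 24)/3 = 20.
Deadweight loss = ½ · (56 - 20) · (78 - 24) = ½ · 36 · 54 = 972.

972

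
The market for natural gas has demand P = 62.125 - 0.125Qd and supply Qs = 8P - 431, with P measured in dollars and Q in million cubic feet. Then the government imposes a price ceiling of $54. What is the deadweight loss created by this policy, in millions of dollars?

Rearranging demand gives Qd = 497 - 8P. Without the control the market clears where 497 - 8P = 8P - 431, i.e. P* = 58 and Q* = 33.
Since 54 < 58, the ceiling is binding.
At P = 54: Qd = 497 - 8·54 = 65 and Qs = 8·54 - 431 = 1.
Quantity traded falls to 1. At Q = 1 the demand price is (497 - 1)/8 = 62 and the supply price is (431 + 1)/8 = 54.
Deadweight loss = ½ · (62 - 54) · (33 - 1) = ½ · 8 · 32 = 128.

128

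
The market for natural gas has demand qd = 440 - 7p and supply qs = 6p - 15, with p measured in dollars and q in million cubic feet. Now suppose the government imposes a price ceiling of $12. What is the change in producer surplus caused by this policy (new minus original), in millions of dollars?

-2898

Without the control the market clears where 440 - 7p = 6p - 15, i.e. p* = 35 and q* = 195.
The ceiling of 12 is below the equilibrium price 35, so it binds.
At p = 12: qd = 440 - 7·12 = 356 and qs = 6·12 - 15 = 57.
Producer surplus without the control is ½ · (35 - 2.5) · 195 = 3168.75.
With the ceiling, producers sell 57 units at 12, so PS = ½ · (12 - 2.5) · 57 = 270.75.
Change in producer surplus = 270.75 - 3168.75 = -2898.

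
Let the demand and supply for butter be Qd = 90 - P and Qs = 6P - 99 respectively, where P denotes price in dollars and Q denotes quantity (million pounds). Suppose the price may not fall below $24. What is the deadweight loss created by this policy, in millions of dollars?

0

In a free market, 90 - P = 6P - 99 gives the equilibrium P* = 27, Q* = 63.
Since 24 is below P* = 27, the floor does not bind and the free-market outcome prevails.
Since the control does not bind, no trades are prevented and deadweight loss is zero.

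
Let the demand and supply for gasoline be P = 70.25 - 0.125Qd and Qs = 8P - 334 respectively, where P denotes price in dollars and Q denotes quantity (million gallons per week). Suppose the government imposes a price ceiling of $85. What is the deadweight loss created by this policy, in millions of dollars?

0

Rearranging demand gives Qd = 562 - 8P. Without the control the market clears where 562 - 8P = 8P - 334, i.e. P* = 56 and Q* = 114.
Since 85 is above P* = 56, the ceiling does not bind and the free-market outcome prevails.
Since the control does not bind, no trades are prevented and deadweight loss is zero.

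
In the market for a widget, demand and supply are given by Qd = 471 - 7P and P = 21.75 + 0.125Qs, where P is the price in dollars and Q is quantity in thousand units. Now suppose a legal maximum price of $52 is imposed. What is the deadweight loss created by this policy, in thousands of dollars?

Rearranging supply gives Qs = 8P - 174. Setting quantity demanded equal to quantity supplied, 471 - 7P = 8P - 174, gives P* = 43 and Q* = 170.
The ceiling of 52 is above the equilibrium price 43, so it is not binding; the market clears at P* = 43, Q* = 170.
Since the control does not bind, no trades are prevented and deadweight loss is zero.

0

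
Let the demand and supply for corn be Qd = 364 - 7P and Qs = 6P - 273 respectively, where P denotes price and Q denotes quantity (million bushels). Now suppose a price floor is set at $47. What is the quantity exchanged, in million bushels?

In a free market, 364 - 7P = 6P - 273 gives the equilibrium P* = 49, Q* = 21.
The floor of 47 is below the equilibrium price 49, so it is not binding; the market clears at P* = 49, Q* = 21.

21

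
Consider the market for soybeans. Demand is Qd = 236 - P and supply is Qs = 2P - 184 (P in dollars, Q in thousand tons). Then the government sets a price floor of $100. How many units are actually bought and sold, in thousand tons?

Setting quantity demanded equal to quantity supplied, 236 - P = 2P - 184, gives P* = 140 and Q* = 96.
Since 100 is below P* = 140, the floor does not bind and the free-market outcome prevails.

96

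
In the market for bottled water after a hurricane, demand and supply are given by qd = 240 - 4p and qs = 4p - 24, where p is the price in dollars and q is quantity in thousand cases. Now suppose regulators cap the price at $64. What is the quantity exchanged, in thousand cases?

In a free market, 240 - 4p = 4p - 24 gives the equilibrium p* = 33, q* = 108.
Since 64 is above p* = 33, the ceiling does not bind and the free-market outcome prevails.

108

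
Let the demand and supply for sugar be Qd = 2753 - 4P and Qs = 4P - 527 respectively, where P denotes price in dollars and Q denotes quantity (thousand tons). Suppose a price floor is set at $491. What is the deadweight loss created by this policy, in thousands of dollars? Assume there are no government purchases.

Without the control the market clears where 2753 - 4P = 4P - 527, i.e. P* = 410 and Q* = 1113.
The floor of 491 is above the equilibrium price 410, so it binds.
At P = 491: Qd = 2753 - 4·491 = 789 and Qs = 4·491 - 527 = 1437.
Quantity traded falls to 789. At Q = 789 the demand price is (2753 - 789)/4 = 491 and the supply price is (527 + 789)/4 = 329.
Deadweight loss = ½ · (491 - 329) · (1113 - 789) = ½ · 162 · 324 = 26244.

26244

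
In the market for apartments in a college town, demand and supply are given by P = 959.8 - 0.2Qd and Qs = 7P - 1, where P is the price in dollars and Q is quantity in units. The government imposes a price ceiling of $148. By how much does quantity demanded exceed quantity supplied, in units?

3024

Rearranging demand gives Qd = 4799 - 5P. Equilibrium: 4799 - 5P = 7P - 1, so 4800 = 12P and P* = 400, Q* = 2799.
Since 148 < 400, the ceiling is binding.
At P = 148: Qd = 4799 - 5·148 = 4059 and Qs = 7·148 - 1 = 1035.
Shortage = Qd - Qs = 4059 - 1035 = 3024.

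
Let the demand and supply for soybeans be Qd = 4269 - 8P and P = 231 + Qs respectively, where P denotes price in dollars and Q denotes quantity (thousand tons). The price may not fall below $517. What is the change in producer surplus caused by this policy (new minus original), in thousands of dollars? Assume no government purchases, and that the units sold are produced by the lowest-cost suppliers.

-6987

Rearranging supply gives Qs = P - 231. Setting quantity demanded equal to quantity supplied, 4269 - 8P = P - 231, gives P* = 500 and Q* = 269.
The floor of 517 is above the equilibrium price 500, so it binds.
At P = 517: Qd = 4269 - 8·517 = 133 and Qs = 517 - 231 = 286.
Producer surplus without the control is ½ · (500 - 231) · 269 = 36180.5.
With the floor, 133 units are sold at 517. The supply price at Q = 133 is 364, so PS = ½ · [(517 - 231) + (517 - 364)] · 133 = 29193.5.
Change in producer surplus = 29193.5 - 36180.5 = -6987.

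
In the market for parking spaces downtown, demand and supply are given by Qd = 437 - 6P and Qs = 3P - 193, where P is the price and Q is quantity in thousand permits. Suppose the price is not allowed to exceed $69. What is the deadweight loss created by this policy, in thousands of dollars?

2.25

In a free market, 437 - 6P = 3P - 193 gives the equilibrium P* = 70, Q* = 17.
Since 69 < 70, the ceiling is binding.
At P = 69: Qd = 437 - 6·69 = 23 and Qs = 3·69 - 193 = 14.
Quantity traded falls to 14. At Q = 14 the demand price is (437 - 14)/6 = 70.5 and the supply price is (193 + 14)/3 = 69.
Deadweight loss = ½ · (70.5 - 69) · (17 - 14) = ½ · 1.5 · 3 = 2.25.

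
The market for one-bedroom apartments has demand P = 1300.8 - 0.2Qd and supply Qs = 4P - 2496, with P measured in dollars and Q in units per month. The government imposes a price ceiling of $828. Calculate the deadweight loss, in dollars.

Rearranging demand gives Qd = 6504 - 5P. In a free market, 6504 - 5P = 4P - 2496 gives the equilibrium P* = 1000, Q* = 1504.
The ceiling of 828 is below the equilibrium price 1000, so it binds.
At P = 828: Qd = 6504 - 5·828 = 2364 and Qs = 4·828 - 2496 = 816.
Quantity traded falls to 816. At Q = 816 the demand price is (6504 - 816)/5 = 1137.6 and the supply price is (2496 + 816)/4 = 828.
Deadweight loss = ½ · (1137.6 - 828) · (1504 - 816) = ½ · 309.6 · 688 = 106502.4.

106502.4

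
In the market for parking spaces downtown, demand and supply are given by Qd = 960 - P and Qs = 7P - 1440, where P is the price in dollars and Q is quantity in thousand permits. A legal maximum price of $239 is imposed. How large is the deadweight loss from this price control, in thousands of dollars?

Setting quantity demanded equal to quantity supplied, 960 - P = 7P - 1440, gives P* = 300 and Q* = 660.
Because the ceiling (239) lies below the market-clearing price, it is binding.
At P = 239: Qd = 960 - 239 = 721 and Qs = 7·239 - 1440 = 233.
Quantity traded falls to 233. At Q = 233 the demand price is 960 - 233 = 727 and the supply price is (1440 + 233)/7 = 239.
Deadweight loss = ½ · (727 - 239) · (660 - 233) = ½ · 488 · 427 = 104188.

104188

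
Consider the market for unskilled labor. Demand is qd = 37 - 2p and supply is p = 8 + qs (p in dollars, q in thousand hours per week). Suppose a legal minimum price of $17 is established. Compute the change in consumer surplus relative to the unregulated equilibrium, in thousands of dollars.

Rearranging supply gives qs = p - 8. Setting quantity demanded equal to quantity supplied, 37 - 2p = p - 8, gives p* = 15 and q* = 7.
The floor of 17 is above the equilibrium price 15, so it binds.
At p = 17: qd = 37 - 2·17 = 3 and qs = 17 - 8 = 9.
Consumer surplus without the control is ½ · (18.5 - 15) · 7 = 12.25.
With the floor, consumers buy 3 units at 17, so CS = ½ · (18.5 - 17) · 3 = 2.25.
Change in consumer surplus = 2.25 - 12.25 = -10.

-10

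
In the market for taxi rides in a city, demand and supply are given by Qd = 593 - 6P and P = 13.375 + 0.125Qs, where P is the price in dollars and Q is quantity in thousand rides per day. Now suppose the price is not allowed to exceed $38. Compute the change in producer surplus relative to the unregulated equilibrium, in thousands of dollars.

Rearranging supply gives Qs = 8P - 107. Without the control the market clears where 593 - 6P = 8P - 107, i.e. P* = 50 and Q* = 293.
Since 38 < 50, the ceiling is binding.
At P = 38: Qd = 593 - 6·38 = 365 and Qs = 8·38 - 107 = 197.
Producer surplus without the control is ½ · (50 - 13.375) · 293 = 5365.5625.
With the ceiling, producers sell 197 units at 38, so PS = ½ · (38 - 13.375) · 197 = 2425.5625.
Change in producer surplus = 2425.5625 - 5365.5625 = -2940.

-2940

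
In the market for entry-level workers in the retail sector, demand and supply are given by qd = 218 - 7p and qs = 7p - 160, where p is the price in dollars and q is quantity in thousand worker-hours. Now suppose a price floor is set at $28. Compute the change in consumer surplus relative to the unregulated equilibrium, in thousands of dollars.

-25.5

In a free market, 218 - 7p = 7p - 160 gives the equilibrium p* = 27, q* = 29.
Because the floor (28) lies above the market-clearing price, it is binding.
At p = 28: qd = 218 - 7·28 = 22 and qs = 7·28 - 160 = 36.
Consumer surplus without the control is ½ · (218/7 - 27) · 29 = 841/14.
With the floor, consumers buy 22 units at 28, so CS = ½ · (218/7 - 28) · 22 = 242/7.
Change in consumer surplus = 242/7 - 841/14 = -25.5.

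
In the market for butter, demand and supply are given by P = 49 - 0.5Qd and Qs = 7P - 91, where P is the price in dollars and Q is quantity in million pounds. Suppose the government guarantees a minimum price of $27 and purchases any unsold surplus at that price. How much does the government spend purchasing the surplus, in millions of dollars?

Rearranging demand gives Qd = 98 - 2P. In a free market, 98 - 2P = 7P - 91 gives the equilibrium P* = 21, Q* = 56.
Since 27 > 21, the floor is binding.
At P = 27: Qd = 98 - 2·27 = 44 and Qs = 7·27 - 91 = 98.
Surplus = Qs - Qd = 54.
Government expenditure = surplus × support price = 54 × 27 = 1458.

1458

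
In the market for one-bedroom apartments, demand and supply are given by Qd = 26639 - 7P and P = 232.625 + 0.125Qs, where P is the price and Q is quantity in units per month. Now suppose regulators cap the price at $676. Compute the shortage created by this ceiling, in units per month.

Rearranging supply gives Qs = 8P - 1861. Equilibrium: 26639 - 7P = 8P - 1861, so 28500 = 15P and P* = 1900, Q* = 13339.
Since 676 < 1900, the ceiling is binding.
At P = 676: Qd = 26639 - 7·676 = 21907 and Qs = 8·676 - 1861 = 3547.
Shortage = Qd - Qs = 21907 - 3547 = 18360.

18360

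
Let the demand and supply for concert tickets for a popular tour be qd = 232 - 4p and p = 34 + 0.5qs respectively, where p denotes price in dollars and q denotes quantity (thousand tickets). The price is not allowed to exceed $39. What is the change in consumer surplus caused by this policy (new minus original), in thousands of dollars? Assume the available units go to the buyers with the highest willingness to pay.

Rearranging supply gives qs = 2p - 68. In a free market, 232 - 4p = 2p - 68 gives the equilibrium p* = 50, q* = 32.
Because the ceiling (39) lies below the market-clearing price, it is binding.
At p = 39: qd = 232 - 4·39 = 76 and qs = 2·39 - 68 = 10.
Consumer surplus without the control is ½ · (58 - 50) · 32 = 128.
With the ceiling, 10 units are sold at 39 (assume they go to the highest-value buyers). The demand price at q = 10 is 55.5, so CS = ½ · [(58 - 39) + (55.5 - 39)] · 10 = 177.5.
Change in consumer surplus = 177.5 - 128 = 49.5.

49.5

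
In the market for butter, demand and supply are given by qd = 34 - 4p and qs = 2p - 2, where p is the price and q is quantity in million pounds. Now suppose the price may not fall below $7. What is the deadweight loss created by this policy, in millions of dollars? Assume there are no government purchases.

Equilibrium: 34 - 4p = 2p - 2, so 36 = 6p and p* = 6, q* = 10.
Because the floor (7) lies above the market-clearing price, it is binding.
At p = 7: qd = 34 - 4·7 = 6 and qs = 2·7 - 2 = 12.
Quantity traded falls to 6. At q = 6 the demand price is (34 - 6)/4 = 7 and the supply price is (2 + 6)/2 = 4.
Deadweight loss = ½ · (7 - 4) · (10 - 6) = ½ · 3 · 4 = 6.

6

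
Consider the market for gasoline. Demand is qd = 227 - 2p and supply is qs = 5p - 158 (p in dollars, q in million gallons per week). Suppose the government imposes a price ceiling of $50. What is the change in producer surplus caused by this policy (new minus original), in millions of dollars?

In a free market, 227 - 2p = 5p - 158 gives the equilibrium p* = 55, q* = 117.
Since 50 < 55, the ceiling is binding.
At p = 50: qd = 227 - 2·50 = 127 and qs = 5·50 - 158 = 92.
Producer surplus without the control is ½ · (55 - 31.6) · 117 = 1368.9.
With the ceiling, producers sell 92 units at 50, so PS = ½ · (50 - 31.6) · 92 = 846.4.
Change in producer surplus = 846.4 - 1368.9 = -522.5.

-522.5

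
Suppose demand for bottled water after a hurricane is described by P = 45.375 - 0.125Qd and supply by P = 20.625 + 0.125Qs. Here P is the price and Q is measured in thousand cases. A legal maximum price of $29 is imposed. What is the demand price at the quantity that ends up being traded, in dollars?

Rearranging demand gives Qd = 363 - 8P; rearranging supply gives Qs = 8P - 165. Without the control the market clears where 363 - 8P = 8P - 165, i.e. P* = 33 and Q* = 99.
The ceiling of 29 is below the equilibrium price 33, so it binds.
At P = 29: Qd = 363 - 8·29 = 131 and Qs = 8·29 - 165 = 67.
Only 67 units reach the market. On the demand curve, the marginal buyer's willingness to pay at Q = 67 is (363 - 67)/8 = 37.

37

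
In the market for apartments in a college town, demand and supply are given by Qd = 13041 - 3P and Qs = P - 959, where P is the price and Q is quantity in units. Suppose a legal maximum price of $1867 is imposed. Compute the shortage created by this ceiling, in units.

Without the control the market clears where 13041 - 3P = P - 959, i.e. P* = 3500 and Q* = 2541.
The ceiling of 1867 is below the equilibrium price 3500, so it binds.
At P = 1867: Qd = 13041 - 3·1867 = 7440 and Qs = 1867 - 959 = 908.
Shortage = Qd - Qs = 7440 - 908 = 6532.

6532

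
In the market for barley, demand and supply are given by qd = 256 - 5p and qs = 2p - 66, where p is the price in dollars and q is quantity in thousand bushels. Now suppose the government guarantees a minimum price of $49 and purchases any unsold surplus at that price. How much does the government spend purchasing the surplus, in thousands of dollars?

Equilibrium: 256 - 5p = 2p - 66, so 322 = 7p and p* = 46, q* = 26.
Since 49 > 46, the floor is binding.
At p = 49: qd = 256 - 5·49 = 11 and qs = 2·49 - 66 = 32.
Surplus = qs - qd = 21.
Government expenditure = surplus × support price = 21 × 49 = 1029.

1029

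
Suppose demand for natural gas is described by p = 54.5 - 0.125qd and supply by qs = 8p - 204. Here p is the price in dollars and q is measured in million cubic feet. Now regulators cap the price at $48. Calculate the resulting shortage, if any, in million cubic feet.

0

Rearranging demand gives qd = 436 - 8p. Without the control the market clears where 436 - 8p = 8p - 204, i.e. p* = 40 and q* = 116.
Since 48 is above p* = 40, the ceiling does not bind and the free-market outcome prevails.
Since the control does not bind, there is no shortage.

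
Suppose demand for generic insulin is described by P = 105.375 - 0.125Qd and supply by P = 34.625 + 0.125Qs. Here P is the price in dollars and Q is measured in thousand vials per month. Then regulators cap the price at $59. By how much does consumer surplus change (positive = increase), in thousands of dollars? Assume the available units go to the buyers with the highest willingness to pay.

1661

Rearranging demand gives Qd = 843 - 8P; rearranging supply gives Qs = 8P - 277. Equilibrium: 843 - 8P = 8P - 277, so 1120 = 16P and P* = 70, Q* = 283.
The ceiling of 59 is below the equilibrium price 70, so it binds.
At P = 59: Qd = 843 - 8·59 = 371 and Qs = 8·59 - 277 = 195.
Consumer surplus without the control is ½ · (105.375 - 70) · 283 = 5005.5625.
With the ceiling, 195 units are sold at 59 (assume they go to the highest-value buyers). The demand price at Q = 195 is 81, so CS = ½ · [(105.375 - 59) + (81 - 59)] · 195 = 6666.5625.
Change in consumer surplus = 6666.5625 - 5005.5625 = 1661.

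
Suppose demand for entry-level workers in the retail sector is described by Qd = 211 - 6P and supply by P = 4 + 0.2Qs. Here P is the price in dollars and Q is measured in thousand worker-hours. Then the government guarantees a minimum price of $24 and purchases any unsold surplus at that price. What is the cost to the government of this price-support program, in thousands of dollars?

792

Rearranging supply gives Qs = 5P - 20. In a free market, 211 - 6P = 5P - 20 gives the equilibrium P* = 21, Q* = 85.
Since 24 > 21, the floor is binding.
At P = 24: Qd = 211 - 6·24 = 67 and Qs = 5·24 - 20 = 100.
Surplus = Qs - Qd = 33.
Government expenditure = surplus × support price = 33 × 24 = 792.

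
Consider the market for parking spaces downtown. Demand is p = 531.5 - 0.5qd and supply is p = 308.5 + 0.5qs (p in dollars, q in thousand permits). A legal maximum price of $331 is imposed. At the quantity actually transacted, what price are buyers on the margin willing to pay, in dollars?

509

Rearranging demand gives qd = 1063 - 2p; rearranging supply gives qs = 2p - 617. Equilibrium: 1063 - 2p = 2p - 617, so 1680 = 4p and p* = 420, q* = 223.
The ceiling of 331 is below the equilibrium price 420, so it binds.
At p = 331: qd = 1063 - 2·331 = 401 and qs = 2·331 - 617 = 45.
Only 45 units reach the market. On the demand curve, the marginal buyer's willingness to pay at q = 45 is (1063 - 45)/2 = 509.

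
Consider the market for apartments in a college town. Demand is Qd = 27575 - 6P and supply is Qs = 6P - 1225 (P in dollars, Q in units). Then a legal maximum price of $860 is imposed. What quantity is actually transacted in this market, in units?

In a free market, 27575 - 6P = 6P - 1225 gives the equilibrium P* = 2400, Q* = 13175.
The ceiling of 860 is below the equilibrium price 2400, so it binds.
At P = 860: Qd = 27575 - 6·860 = 22415 and Qs = 6·860 - 1225 = 3935.
The quantity actually transacted is the short side, supply: 3935.

3935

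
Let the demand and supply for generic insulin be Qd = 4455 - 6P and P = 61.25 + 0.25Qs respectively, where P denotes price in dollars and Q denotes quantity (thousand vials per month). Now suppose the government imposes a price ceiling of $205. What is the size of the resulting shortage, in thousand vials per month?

Rearranging supply gives Qs = 4P - 245. In a free market, 4455 - 6P = 4P - 245 gives the equilibrium P* = 470, Q* = 1635.
The ceiling of 205 is below the equilibrium price 470, so it binds.
At P = 205: Qd = 4455 - 6·205 = 3225 and Qs = 4·205 - 245 = 575.
Shortage = Qd - Qs = 3225 - 575 = 2650.

2650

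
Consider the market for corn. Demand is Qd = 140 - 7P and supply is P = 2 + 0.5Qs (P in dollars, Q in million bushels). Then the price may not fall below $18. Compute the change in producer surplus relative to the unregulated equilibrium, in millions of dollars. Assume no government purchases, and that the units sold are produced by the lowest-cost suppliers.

-21

Rearranging supply gives Qs = 2P - 4. Equilibrium: 140 - 7P = 2P - 4, so 144 = 9P and P* = 16, Q* = 28.
Because the floor (18) lies above the market-clearing price, it is binding.
At P = 18: Qd = 140 - 7·18 = 14 and Qs = 2·18 - 4 = 32.
Producer surplus without the control is ½ · (16 - 2) · 28 = 196.
With the floor, 14 units are sold at 18. The supply price at Q = 14 is 9, so PS = ½ · [(18 - 2) + (18 - 9)] · 14 = 175.
Change in producer surplus = 175 - 196 = -21.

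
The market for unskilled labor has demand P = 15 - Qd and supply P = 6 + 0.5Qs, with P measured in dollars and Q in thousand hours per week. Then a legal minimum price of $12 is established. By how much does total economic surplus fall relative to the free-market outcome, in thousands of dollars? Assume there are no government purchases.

6.75

Rearranging demand gives Qd = 15 - P; rearranging supply gives Qs = 2P - 12. Setting quantity demanded equal to quantity supplied, 15 - P = 2P - 12, gives P* = 9 and Q* = 6.
Because the floor (12) lies above the market-clearing price, it is binding.
At P = 12: Qd = 15 - 12 = 3 and Qs = 2·12 - 12 = 12.
Quantity traded falls to 3. At Q = 3 the demand price is 15 - 3 = 12 and the supply price is (12 + 3)/2 = 7.5.
Deadweight loss = ½ · (12 - 7.5) · (6 - 3) = ½ · 4.5 · 3 = 6.75.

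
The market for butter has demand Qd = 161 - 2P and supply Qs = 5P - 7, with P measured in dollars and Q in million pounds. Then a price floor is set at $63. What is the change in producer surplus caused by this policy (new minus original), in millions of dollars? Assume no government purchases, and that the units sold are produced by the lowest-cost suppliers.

756.6

Setting quantity demanded equal to quantity supplied, 161 - 2P = 5P - 7, gives P* = 24 and Q* = 113.
Because the floor (63) lies above the market-clearing price, it is binding.
At P = 63: Qd = 161 - 2·63 = 35 and Qs = 5·63 - 7 = 308.
Producer surplus without the control is ½ · (24 - 1.4) · 113 = 1276.9.
With the floor, 35 units are sold at 63. The supply price at Q = 35 is 8.4, so PS = ½ · [(63 - 1.4) + (63 - 8.4)] · 35 = 2033.5.
Change in producer surplus = 2033.5 - 1276.9 = 756.6.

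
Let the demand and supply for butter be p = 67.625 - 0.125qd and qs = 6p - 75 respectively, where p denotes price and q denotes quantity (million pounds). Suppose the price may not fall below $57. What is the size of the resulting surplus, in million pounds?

182

Rearranging demand gives qd = 541 - 8p. Setting quantity demanded equal to quantity supplied, 541 - 8p = 6p - 75, gives p* = 44 and q* = 189.
The floor of 57 is above the equilibrium price 44, so it binds.
At p = 57: qd = 541 - 8·57 = 85 and qs = 6·57 - 75 = 267.
Surplus = qs - qd = 267 - 85 = 182.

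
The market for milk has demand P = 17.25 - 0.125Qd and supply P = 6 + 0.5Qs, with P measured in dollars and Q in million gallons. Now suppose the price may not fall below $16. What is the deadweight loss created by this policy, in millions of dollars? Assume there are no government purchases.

20

Rearranging demand gives Qd = 138 - 8P; rearranging supply gives Qs = 2P - 12. In a free market, 138 - 8P = 2P - 12 gives the equilibrium P* = 15, Q* = 18.
The floor of 16 is above the equilibrium price 15, so it binds.
At P = 16: Qd = 138 - 8·16 = 10 and Qs = 2·16 - 12 = 20.
Quantity traded falls to 10. At Q = 10 the demand price is (138 - 10)/8 = 16 and the supply price is (12 + 10)/2 = 11.
Deadweight loss = ½ · (16 - 11) · (18 - 10) = ½ · 5 · 8 = 20.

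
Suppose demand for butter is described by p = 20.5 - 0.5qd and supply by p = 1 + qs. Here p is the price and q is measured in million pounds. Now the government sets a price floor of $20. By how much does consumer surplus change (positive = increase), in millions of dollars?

-42

Rearranging demand gives qd = 41 - 2p; rearranging supply gives qs = p - 1. In a free market, 41 - 2p = p - 1 gives the equilibrium p* = 14, q* = 13.
Since 20 > 14, the floor is binding.
At p = 20: qd = 41 - 2·20 = 1 and qs = 20 - 1 = 19.
Consumer surplus without the control is ½ · (20.5 - 14) · 13 = 42.25.
With the floor, consumers buy 1 units at 20, so CS = ½ · (20.5 - 20) · 1 = 0.25.
Change in consumer surplus = 0.25 - 42.25 = -42.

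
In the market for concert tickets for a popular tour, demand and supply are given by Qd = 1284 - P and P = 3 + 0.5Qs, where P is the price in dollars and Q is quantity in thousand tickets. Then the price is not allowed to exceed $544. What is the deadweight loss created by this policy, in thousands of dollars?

Rearranging supply gives Qs = 2P - 6. Equilibrium: 1284 - P = 2P - 6, so 1290 = 3P and P* = 430, Q* = 854.
The ceiling of 544 is above the equilibrium price 430, so it is not binding; the market clears at P* = 430, Q* = 854.
Since the control does not bind, no trades are prevented and deadweight loss is zero.

0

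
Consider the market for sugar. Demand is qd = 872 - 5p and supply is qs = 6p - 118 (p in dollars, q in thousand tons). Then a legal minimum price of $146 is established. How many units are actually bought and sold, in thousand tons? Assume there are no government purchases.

Equilibrium: 872 - 5p = 6p - 118, so 990 = 11p and p* = 90, q* = 422.
Since 146 > 90, the floor is binding.
At p = 146: qd = 872 - 5·146 = 142 and qs = 6·146 - 118 = 758.
The quantity actually transacted is the short side, demand: 142.

142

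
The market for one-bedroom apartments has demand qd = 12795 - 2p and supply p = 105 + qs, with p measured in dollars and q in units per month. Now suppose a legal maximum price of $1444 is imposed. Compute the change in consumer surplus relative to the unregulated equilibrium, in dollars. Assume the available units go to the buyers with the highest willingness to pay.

Rearranging supply gives qs = p - 105. Equilibrium: 12795 - 2p = p - 105, so 12900 = 3p and p* = 4300, q* = 4195.
Because the ceiling (1444) lies below the market-clearing price, it is binding.
At p = 1444: qd = 12795 - 2·1444 = 9907 and qs = 1444 - 105 = 1339.
Consumer surplus without the control is ½ · (6397.5 - 4300) · 4195 = 4399506.25.
With the ceiling, 1339 units are sold at 1444 (assume they go to the highest-value buyers). The demand price at q = 1339 is 5728, so CS = ½ · [(6397.5 - 1444) + (5728 - 1444)] · 1339 = 6184506.25.
Change in consumer surplus = 6184506.25 - 4399506.25 = 1785000.

1785000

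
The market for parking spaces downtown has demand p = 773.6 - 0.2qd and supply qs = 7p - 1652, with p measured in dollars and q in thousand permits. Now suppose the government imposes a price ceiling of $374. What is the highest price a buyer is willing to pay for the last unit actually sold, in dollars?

Rearranging demand gives qd = 3868 - 5p. Equilibrium: 3868 - 5p = 7p - 1652, so 5520 = 12p and p* = 460, q* = 1568.
Because the ceiling (374) lies below the market-clearing price, it is binding.
At p = 374: qd = 3868 - 5·374 = 1998 and qs = 7·374 - 1652 = 966.
Only 966 units reach the market. On the demand curve, the marginal buyer's willingness to pay at q = 966 is (3868 - 966)/5 = 580.4.

580.4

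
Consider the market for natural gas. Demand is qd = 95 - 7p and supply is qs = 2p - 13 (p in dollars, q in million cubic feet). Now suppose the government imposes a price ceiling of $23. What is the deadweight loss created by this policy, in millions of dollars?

Setting quantity demanded equal to quantity supplied, 95 - 7p = 2p - 13, gives p* = 12 and q* = 11.
Since 23 is above p* = 12, the ceiling does not bind and the free-market outcome prevails.
Since the control does not bind, no trades are prevented and deadweight loss is zero.

0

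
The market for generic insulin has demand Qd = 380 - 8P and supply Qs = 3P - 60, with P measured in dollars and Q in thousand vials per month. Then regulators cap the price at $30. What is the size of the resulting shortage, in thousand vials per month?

110

Without the control the market clears where 380 - 8P = 3P - 60, i.e. P* = 40 and Q* = 60.
Because the ceiling (30) lies below the market-clearing price, it is binding.
At P = 30: Qd = 380 - 8·30 = 140 and Qs = 3·30 - 60 = 30.
Shortage = Qd - Qs = 140 - 30 = 110.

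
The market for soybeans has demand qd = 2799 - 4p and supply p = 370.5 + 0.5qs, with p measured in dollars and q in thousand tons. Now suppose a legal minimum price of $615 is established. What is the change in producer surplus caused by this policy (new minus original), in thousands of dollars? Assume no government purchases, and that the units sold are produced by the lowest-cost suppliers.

Rearranging supply gives qs = 2p - 741. Equilibrium: 2799 - 4p = 2p - 741, so 3540 = 6p and p* = 590, q* = 439.
The floor of 615 is above the equilibrium price 590, so it binds.
At p = 615: qd = 2799 - 4·615 = 339 and qs = 2·615 - 741 = 489.
Producer surplus without the control is ½ · (590 - 370.5) · 439 = 48180.25.
With the floor, 339 units are sold at 615. The supply price at q = 339 is 540, so PS = ½ · [(615 - 370.5) + (615 - 540)] · 339 = 54155.25.
Change in producer surplus = 54155.25 - 48180.25 = 5975.

5975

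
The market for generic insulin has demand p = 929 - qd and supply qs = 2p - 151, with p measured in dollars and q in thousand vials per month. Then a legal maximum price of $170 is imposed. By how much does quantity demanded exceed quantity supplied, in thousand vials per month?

570

Rearranging demand gives qd = 929 - p. In a free market, 929 - p = 2p - 151 gives the equilibrium p* = 360, q* = 569.
Since 170 < 360, the ceiling is binding.
At p = 170: qd = 929 - 170 = 759 and qs = 2·170 - 151 = 189.
Shortage = qd - qs = 759 - 189 = 570.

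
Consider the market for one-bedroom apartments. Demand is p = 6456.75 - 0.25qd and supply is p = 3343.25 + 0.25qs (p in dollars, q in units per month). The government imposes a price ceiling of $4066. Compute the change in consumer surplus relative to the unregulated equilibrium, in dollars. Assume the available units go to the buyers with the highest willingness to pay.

1019982

Rearranging demand gives qd = 25827 - 4p; rearranging supply gives qs = 4p - 13373. Without the control the market clears where 25827 - 4p = 4p - 13373, i.e. p* = 4900 and q* = 6227.
Since 4066 < 4900, the ceiling is binding.
At p = 4066: qd = 25827 - 4·4066 = 9563 and qs = 4·4066 - 13373 = 2891.
Consumer surplus without the control is ½ · (6456.75 - 4900) · 6227 = 4846941.125.
With the ceiling, 2891 units are sold at 4066 (assume they go to the highest-value buyers). The demand price at q = 2891 is 5734, so CS = ½ · [(6456.75 - 4066) + (5734 - 4066)] · 2891 = 5866923.125.
Change in consumer surplus = 5866923.125 - 4846941.125 = 1019982.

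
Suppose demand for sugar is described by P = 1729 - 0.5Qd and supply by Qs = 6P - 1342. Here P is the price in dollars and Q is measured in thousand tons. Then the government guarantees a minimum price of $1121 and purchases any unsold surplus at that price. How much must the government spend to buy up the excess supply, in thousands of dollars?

4672328

Rearranging demand gives Qd = 3458 - 2P. Equilibrium: 3458 - 2P = 6P - 1342, so 4800 = 8P and P* = 600, Q* = 2258.
The floor of 1121 is above the equilibrium price 600, so it binds.
At P = 1121: Qd = 3458 - 2·1121 = 1216 and Qs = 6·1121 - 1342 = 5384.
Surplus = Qs - Qd = 4168.
Government expenditure = surplus × support price = 4168 × 1121 = 4672328.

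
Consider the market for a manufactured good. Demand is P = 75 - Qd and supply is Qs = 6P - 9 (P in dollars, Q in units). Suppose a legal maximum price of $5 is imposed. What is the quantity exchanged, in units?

21

Rearranging demand gives Qd = 75 - P. Setting quantity demanded equal to quantity supplied, 75 - P = 6P - 9, gives P* = 12 and Q* = 63.
Because the ceiling (5) lies below the market-clearing price, it is binding.
At P = 5: Qd = 75 - 5 = 70 and Qs = 6·5 - 9 = 21.
The quantity actually transacted is the short side, supply: 21.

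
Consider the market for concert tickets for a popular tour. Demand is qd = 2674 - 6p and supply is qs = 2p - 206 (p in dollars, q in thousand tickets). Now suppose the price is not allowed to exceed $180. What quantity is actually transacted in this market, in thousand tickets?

154

In a free market, 2674 - 6p = 2p - 206 gives the equilibrium p* = 360, q* = 514.
Because the ceiling (180) lies below the market-clearing price, it is binding.
At p = 180: qd = 2674 - 6·180 = 1594 and qs = 2·180 - 206 = 154.
The quantity actually transacted is the short side, supply: 154.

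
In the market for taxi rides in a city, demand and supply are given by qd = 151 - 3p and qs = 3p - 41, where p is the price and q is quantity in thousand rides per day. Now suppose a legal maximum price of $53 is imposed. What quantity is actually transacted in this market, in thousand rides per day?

55

Without the control the market clears where 151 - 3p = 3p - 41, i.e. p* = 32 and q* = 55.
Since 53 is above p* = 32, the ceiling does not bind and the free-market outcome prevails.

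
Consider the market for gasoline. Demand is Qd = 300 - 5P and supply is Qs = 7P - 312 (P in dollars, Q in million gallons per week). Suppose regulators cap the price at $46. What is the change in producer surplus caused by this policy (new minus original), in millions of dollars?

-137.5

Without the control the market clears where 300 - 5P = 7P - 312, i.e. P* = 51 and Q* = 45.
Since 46 < 51, the ceiling is binding.
At P = 46: Qd = 300 - 5·46 = 70 and Qs = 7·46 - 312 = 10.
Producer surplus without the control is ½ · (51 - 312/7) · 45 = 2025/14.
With the ceiling, producers sell 10 units at 46, so PS = ½ · (46 - 312/7) · 10 = 50/7.
Change in producer surplus = 50/7 - 2025/14 = -137.5.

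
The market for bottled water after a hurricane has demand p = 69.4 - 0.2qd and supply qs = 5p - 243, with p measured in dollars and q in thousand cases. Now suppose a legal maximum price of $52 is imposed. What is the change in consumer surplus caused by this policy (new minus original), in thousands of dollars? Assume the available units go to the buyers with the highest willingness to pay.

-3.5

Rearranging demand gives qd = 347 - 5p. Equilibrium: 347 - 5p = 5p - 243, so 590 = 10p and p* = 59, q* = 52.
Because the ceiling (52) lies below the market-clearing price, it is binding.
At p = 52: qd = 347 - 5·52 = 87 and qs = 5·52 - 243 = 17.
Consumer surplus without the control is ½ · (69.4 - 59) · 52 = 270.4.
With the ceiling, 17 units are sold at 52 (assume they go to the highest-value buyers). The demand price at q = 17 is 66, so CS = ½ · [(69.4 - 52) + (66 - 52)] · 17 = 266.9.
Change in consumer surplus = 266.9 - 270.4 = -3.5.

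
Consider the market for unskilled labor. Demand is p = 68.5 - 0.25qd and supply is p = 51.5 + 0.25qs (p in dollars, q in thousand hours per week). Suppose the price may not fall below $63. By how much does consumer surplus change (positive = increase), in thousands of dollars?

-84

Rearranging demand gives qd = 274 - 4p; rearranging supply gives qs = 4p - 206. Setting quantity demanded equal to quantity supplied, 274 - 4p = 4p - 206, gives p* = 60 and q* = 34.
The floor of 63 is above the equilibrium price 60, so it binds.
At p = 63: qd = 274 - 4·63 = 22 and qs = 4·63 - 206 = 46.
Consumer surplus without the control is ½ · (68.5 - 60) · 34 = 144.5.
With the floor, consumers buy 22 units at 63, so CS = ½ · (68.5 - 63) · 22 = 60.5.
Change in consumer surplus = 60.5 - 144.5 = -84.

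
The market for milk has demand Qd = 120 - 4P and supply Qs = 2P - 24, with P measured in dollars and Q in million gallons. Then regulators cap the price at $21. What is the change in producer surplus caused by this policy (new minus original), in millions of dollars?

Equilibrium: 120 - 4P = 2P - 24, so 144 = 6P and P* = 24, Q* = 24.
The ceiling of 21 is below the equilibrium price 24, so it binds.
At P = 21: Qd = 120 - 4·21 = 36 and Qs = 2·21 - 24 = 18.
Producer surplus without the control is ½ · (24 - 12) · 24 = 144.
With the ceiling, producers sell 18 units at 21, so PS = ½ · (21 - 12) · 18 = 81.
Change in producer surplus = 81 - 144 = -63.

-63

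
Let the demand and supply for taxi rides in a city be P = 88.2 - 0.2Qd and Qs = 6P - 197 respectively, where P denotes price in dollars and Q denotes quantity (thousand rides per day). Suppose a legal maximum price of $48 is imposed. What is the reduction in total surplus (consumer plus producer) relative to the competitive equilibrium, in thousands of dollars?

Rearranging demand gives Qd = 441 - 5P. Without the control the market clears where 441 - 5P = 6P - 197, i.e. P* = 58 and Q* = 151.
The ceiling of 48 is below the equilibrium price 58, so it binds.
At P = 48: Qd = 441 - 5·48 = 201 and Qs = 6·48 - 197 = 91.
Quantity traded falls to 91. At Q = 91 the demand price is (441 - 91)/5 = 70 and the supply price is (197 + 91)/6 = 48.
Deadweight loss = ½ · (70 - 48) · (151 - 91) = ½ · 22 · 60 = 660.

660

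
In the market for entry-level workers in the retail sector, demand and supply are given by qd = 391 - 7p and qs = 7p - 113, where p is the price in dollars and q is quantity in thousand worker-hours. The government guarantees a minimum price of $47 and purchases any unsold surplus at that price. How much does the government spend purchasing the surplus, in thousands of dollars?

In a free market, 391 - 7p = 7p - 113 gives the equilibrium p* = 36, q* = 139.
Because the floor (47) lies above the market-clearing price, it is binding.
At p = 47: qd = 391 - 7·47 = 62 and qs = 7·47 - 113 = 216.
Surplus = qs - qd = 154.
Government expenditure = surplus × support price = 154 × 47 = 7238.

7238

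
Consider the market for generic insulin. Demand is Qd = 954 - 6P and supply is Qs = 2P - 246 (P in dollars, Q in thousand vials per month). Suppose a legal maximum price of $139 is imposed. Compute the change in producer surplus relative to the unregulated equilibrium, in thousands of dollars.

Setting quantity demanded equal to quantity supplied, 954 - 6P = 2P - 246, gives P* = 150 and Q* = 54.
Because the ceiling (139) lies below the market-clearing price, it is binding.
At P = 139: Qd = 954 - 6·139 = 120 and Qs = 2·139 - 246 = 32.
Producer surplus without the control is ½ · (150 - 123) · 54 = 729.
With the ceiling, producers sell 32 units at 139, so PS = ½ · (139 - 123) · 32 = 256.
Change in producer surplus = 256 - 729 = -473.

-473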